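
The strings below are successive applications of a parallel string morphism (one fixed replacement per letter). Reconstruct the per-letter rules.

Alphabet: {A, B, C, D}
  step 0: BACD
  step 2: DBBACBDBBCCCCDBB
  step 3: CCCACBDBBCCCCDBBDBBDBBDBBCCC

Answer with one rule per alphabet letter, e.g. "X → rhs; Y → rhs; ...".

A->ACB, B->C, C->DBB, D->C

  step 2 ⇒ step 3: DBBACBDBBCCCCDBB ⇒ C·C·C·ACB·DBB·C·C·C·C·DBB·DBB·DBB·DBB·C·C·C
    A ↦ ACB
    B ↦ C
    C ↦ DBB
    D ↦ C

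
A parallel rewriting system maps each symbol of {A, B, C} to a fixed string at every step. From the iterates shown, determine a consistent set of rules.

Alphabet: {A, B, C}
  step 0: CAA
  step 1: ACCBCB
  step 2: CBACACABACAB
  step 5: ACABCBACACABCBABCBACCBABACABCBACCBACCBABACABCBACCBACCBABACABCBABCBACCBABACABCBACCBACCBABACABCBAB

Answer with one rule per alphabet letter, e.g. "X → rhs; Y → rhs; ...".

A->CB, B->AB, C->AC

  step 1 ⇒ step 2: ACCBCB ⇒ CB·AC·AC·AB·AC·AB
    A ↦ CB
    B ↦ AB
    C ↦ AC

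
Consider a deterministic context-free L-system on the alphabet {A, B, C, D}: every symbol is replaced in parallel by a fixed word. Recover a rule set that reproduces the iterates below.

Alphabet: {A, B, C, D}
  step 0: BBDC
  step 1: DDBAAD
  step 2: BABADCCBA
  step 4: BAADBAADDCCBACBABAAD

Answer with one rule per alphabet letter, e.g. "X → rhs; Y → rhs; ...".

  step 1 ⇒ step 2: DDBAAD ⇒ BA·BA·D·C·C·BA
    A ↦ C
    B ↦ D
    D ↦ BA
  step 0 ⇒ step 1: BBDC ⇒ D·D·BA·AD
    C ↦ AD

A->C, B->D, C->AD, D->BA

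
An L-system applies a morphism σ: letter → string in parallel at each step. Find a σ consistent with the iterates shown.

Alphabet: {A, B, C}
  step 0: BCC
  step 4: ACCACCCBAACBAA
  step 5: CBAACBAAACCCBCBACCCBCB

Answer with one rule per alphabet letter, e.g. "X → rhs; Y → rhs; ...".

A->CB, B->CC, C->A

  step 4 ⇒ step 5: ACCACCCBAACBAA ⇒ CB·A·A·CB·A·A·A·CC·CB·CB·A·CC·CB·CB
    A ↦ CB
    B ↦ CC
    C ↦ A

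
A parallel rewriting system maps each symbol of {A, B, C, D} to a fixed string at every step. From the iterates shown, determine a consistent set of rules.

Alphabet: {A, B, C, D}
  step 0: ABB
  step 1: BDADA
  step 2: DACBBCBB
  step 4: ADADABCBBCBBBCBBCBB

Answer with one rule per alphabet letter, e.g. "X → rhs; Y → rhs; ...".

  step 1 ⇒ step 2: BDADA ⇒ DA·CB·B·CB·B
    A ↦ B
    B ↦ DA
    D ↦ CB
    C ↦ A  (constrained at step 2)

A->B, B->DA, C->A, D->CB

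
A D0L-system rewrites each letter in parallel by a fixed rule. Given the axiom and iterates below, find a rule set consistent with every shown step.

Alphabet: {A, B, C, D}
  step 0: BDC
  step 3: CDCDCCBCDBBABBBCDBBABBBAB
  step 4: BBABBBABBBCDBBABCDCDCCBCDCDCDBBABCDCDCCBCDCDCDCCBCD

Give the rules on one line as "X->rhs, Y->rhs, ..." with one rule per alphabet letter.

A->CCB, B->CD, C->B, D->BAB

  step 3 ⇒ step 4: CDCDCCBCDBBABBBCDBBABBBAB ⇒ B·BAB·B·BAB·B·B·CD·B·BAB·CD·CD·CCB·CD·CD·CD·B·BAB·CD·CD·CCB·CD·CD·CD·CCB·CD
    A ↦ CCB
    B ↦ CD
    C ↦ B
    D ↦ BAB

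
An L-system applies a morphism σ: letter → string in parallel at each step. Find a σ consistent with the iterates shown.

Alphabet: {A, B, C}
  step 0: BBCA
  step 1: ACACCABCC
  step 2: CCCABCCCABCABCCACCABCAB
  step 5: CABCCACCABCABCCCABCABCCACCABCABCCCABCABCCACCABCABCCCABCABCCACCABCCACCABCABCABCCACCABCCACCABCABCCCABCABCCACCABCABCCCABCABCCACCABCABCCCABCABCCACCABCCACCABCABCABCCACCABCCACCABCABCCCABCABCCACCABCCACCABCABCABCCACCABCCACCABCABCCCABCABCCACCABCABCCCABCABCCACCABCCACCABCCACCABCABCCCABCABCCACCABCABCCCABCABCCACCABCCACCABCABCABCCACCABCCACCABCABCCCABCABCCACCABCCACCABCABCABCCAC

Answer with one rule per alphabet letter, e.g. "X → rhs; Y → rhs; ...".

A->CC, B->AC, C->CAB

  step 1 ⇒ step 2: ACACCABCC ⇒ CC·CAB·CC·CAB·CAB·CC·AC·CAB·CAB
    A ↦ CC
    B ↦ AC
    C ↦ CAB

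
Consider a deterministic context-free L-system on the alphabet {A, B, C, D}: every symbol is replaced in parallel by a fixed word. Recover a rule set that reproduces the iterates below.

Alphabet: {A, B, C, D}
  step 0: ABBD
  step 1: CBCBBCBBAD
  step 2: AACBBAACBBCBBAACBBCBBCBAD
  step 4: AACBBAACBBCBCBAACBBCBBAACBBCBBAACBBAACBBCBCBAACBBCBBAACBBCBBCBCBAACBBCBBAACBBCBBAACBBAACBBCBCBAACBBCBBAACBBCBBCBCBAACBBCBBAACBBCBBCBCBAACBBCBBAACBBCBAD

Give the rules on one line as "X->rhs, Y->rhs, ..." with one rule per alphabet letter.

A->CB, B->CBB, C->AA, D->AD

  step 1 ⇒ step 2: CBCBBCBBAD ⇒ AA·CBB·AA·CBB·CBB·AA·CBB·CBB·CB·AD
    A ↦ CB
    B ↦ CBB
    C ↦ AA
    D ↦ AD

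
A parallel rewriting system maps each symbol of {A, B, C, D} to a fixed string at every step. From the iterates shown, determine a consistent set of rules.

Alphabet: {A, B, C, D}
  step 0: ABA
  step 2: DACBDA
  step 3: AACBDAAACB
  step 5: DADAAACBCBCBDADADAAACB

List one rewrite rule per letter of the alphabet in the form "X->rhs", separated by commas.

A->CB, B->A, C->D, D->AA

  step 2 ⇒ step 3: DACBDA ⇒ AA·CB·D·A·AA·CB
    A ↦ CB
    B ↦ A
    C ↦ D
    D ↦ AA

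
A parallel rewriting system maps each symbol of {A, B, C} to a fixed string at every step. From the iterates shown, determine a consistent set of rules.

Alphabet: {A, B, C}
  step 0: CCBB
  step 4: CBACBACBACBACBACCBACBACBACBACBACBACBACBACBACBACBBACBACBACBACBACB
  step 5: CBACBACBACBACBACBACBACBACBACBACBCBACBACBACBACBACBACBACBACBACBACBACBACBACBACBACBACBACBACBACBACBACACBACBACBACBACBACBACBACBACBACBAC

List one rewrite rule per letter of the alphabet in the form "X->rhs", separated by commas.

  step 4 ⇒ step 5: CBACBACBACBACBACCBACBACBACBACBACBACBACBACBACBACBBACBACBACBACBACB ⇒ CB·AC·BA·CB·AC·BA·CB·AC·BA·CB·AC·BA·CB·AC·BA·CB·CB·AC·BA·CB·AC·BA·CB·AC·BA·CB·AC·BA·CB·AC·BA·CB·AC·BA·CB·AC·BA·CB·AC·BA·CB·AC·BA·CB·AC·BA·CB·AC·AC·BA·CB·AC·BA·CB·AC·BA·CB·AC·BA·CB·AC·BA·CB·AC
    A ↦ BA
    B ↦ AC
    C ↦ CB

A->BA, B->AC, C->CB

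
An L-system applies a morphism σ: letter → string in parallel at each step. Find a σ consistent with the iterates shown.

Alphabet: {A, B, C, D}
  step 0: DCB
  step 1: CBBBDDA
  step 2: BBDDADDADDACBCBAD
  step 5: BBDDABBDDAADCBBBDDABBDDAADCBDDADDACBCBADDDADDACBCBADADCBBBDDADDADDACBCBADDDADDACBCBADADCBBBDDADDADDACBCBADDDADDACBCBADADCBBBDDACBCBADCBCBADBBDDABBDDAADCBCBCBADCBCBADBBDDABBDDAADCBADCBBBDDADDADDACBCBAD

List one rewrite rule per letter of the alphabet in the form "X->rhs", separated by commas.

A->AD, B->DDA, C->BB, D->CB

  step 1 ⇒ step 2: CBBBDDA ⇒ BB·DDA·DDA·DDA·CB·CB·AD
    A ↦ AD
    B ↦ DDA
    C ↦ BB
    D ↦ CB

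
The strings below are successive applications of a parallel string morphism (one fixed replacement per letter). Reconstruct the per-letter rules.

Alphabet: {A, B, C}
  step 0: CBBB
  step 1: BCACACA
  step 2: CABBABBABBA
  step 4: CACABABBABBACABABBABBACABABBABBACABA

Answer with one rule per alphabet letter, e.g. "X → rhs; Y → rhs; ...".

A->BA, B->CA, C->B

  step 1 ⇒ step 2: BCACACA ⇒ CA·B·BA·B·BA·B·BA
    A ↦ BA
    B ↦ CA
    C ↦ B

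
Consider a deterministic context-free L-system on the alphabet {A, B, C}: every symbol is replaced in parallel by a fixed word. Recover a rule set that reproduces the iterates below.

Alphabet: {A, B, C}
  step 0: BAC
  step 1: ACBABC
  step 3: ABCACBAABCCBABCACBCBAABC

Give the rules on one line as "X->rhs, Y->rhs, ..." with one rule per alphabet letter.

  step 0 ⇒ step 1: BAC ⇒ A·CB·ABC
    A ↦ CB
    B ↦ A
    C ↦ ABC

A->CB, B->A, C->ABC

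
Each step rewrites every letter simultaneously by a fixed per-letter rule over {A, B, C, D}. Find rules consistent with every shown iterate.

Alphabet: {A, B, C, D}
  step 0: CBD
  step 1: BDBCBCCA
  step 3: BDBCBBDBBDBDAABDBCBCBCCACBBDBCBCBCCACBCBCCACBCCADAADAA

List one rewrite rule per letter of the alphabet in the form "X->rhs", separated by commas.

  step 0 ⇒ step 1: CBD ⇒ BDB·CB·CCA
    B ↦ CB
    C ↦ BDB
    D ↦ CCA
    A ↦ DAA  (constrained at step 1)

A->DAA, B->CB, C->BDB, D->CCA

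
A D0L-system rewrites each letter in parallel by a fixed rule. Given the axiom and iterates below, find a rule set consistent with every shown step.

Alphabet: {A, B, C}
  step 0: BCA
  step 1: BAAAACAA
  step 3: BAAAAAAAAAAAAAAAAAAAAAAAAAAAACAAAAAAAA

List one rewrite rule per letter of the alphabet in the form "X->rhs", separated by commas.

  step 0 ⇒ step 1: BCA ⇒ BAA·AAC·AA
    A ↦ AA
    B ↦ BAA
    C ↦ AAC

A->AA, B->BAA, C->AAC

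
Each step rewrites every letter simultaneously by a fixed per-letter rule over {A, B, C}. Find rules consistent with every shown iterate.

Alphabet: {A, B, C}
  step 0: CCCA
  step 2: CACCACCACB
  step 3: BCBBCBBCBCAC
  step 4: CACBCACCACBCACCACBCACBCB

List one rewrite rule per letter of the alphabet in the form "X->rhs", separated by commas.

  step 3 ⇒ step 4: BCBBCBBCBCAC ⇒ CAC·B·CAC·CAC·B·CAC·CAC·B·CAC·B·C·B
    A ↦ C
    B ↦ CAC
    C ↦ B

A->C, B->CAC, C->B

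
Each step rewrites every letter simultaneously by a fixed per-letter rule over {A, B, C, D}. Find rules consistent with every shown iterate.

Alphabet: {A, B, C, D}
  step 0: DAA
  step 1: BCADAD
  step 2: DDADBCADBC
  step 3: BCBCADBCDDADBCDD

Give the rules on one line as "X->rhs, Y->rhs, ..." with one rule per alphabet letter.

A->AD, B->D, C->D, D->BC

  step 2 ⇒ step 3: DDADBCADBC ⇒ BC·BC·AD·BC·D·D·AD·BC·D·D
    A ↦ AD
    B ↦ D
    C ↦ D
    D ↦ BC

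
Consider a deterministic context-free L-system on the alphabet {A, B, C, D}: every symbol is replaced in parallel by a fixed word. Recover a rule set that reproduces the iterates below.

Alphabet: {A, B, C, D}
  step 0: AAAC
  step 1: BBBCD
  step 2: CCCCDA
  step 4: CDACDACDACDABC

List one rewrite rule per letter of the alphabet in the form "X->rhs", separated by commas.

A->B, B->C, C->CD, D->A

  step 1 ⇒ step 2: BBBCD ⇒ C·C·C·CD·A
    B ↦ C
    C ↦ CD
    D ↦ A
  step 0 ⇒ step 1: AAAC ⇒ B·B·B·CD
    A ↦ B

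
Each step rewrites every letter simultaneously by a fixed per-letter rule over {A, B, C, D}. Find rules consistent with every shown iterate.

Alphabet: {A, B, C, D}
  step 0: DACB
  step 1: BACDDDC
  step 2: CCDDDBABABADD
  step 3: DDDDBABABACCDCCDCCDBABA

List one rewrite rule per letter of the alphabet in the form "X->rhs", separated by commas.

A->CD, B->C, C->DD, D->BA

  step 2 ⇒ step 3: CCDDDBABABADD ⇒ DD·DD·BA·BA·BA·C·CD·C·CD·C·CD·BA·BA
    A ↦ CD
    B ↦ C
    C ↦ DD
    D ↦ BA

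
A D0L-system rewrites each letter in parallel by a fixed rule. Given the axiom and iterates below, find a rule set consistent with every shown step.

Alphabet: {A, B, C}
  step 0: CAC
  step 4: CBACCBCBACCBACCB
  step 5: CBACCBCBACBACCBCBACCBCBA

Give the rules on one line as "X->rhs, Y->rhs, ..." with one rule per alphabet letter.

  step 4 ⇒ step 5: CBACCBCBACCBACCB ⇒ CB·A·C·CB·CB·A·CB·A·C·CB·CB·A·C·CB·CB·A
    A ↦ C
    B ↦ A
    C ↦ CB

A->C, B->A, C->CB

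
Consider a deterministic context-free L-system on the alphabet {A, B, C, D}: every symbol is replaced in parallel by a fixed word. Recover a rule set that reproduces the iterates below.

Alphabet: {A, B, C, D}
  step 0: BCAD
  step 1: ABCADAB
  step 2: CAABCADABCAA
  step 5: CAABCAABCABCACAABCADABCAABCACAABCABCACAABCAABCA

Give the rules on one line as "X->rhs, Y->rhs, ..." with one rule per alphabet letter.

  step 1 ⇒ step 2: ABCADAB ⇒ CA·A·B·CA·DAB·CA·A
    A ↦ CA
    B ↦ A
    C ↦ B
    D ↦ DAB

A->CA, B->A, C->B, D->DAB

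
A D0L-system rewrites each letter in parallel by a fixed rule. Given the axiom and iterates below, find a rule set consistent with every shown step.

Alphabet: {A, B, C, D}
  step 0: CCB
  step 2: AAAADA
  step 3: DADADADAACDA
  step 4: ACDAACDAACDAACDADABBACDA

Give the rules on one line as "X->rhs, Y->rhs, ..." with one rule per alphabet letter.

  step 3 ⇒ step 4: DADADADAACDA ⇒ AC·DA·AC·DA·AC·DA·AC·DA·DA·BB·AC·DA
    A ↦ DA
    C ↦ BB
    D ↦ AC
    B ↦ A  (constrained at step 0)

A->DA, B->A, C->BB, D->AC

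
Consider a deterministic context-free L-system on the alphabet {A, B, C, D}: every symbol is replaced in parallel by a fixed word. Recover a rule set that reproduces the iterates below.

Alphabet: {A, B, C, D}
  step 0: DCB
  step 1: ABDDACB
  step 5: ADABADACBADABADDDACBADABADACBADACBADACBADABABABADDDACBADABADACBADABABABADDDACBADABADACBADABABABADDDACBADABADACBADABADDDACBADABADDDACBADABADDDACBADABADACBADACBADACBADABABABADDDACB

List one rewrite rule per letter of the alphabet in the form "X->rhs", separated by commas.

A->AD, B->ACB, C->DD, D->AB

  step 0 ⇒ step 1: DCB ⇒ AB·DD·ACB
    B ↦ ACB
    C ↦ DD
    D ↦ AB
    A ↦ AD  (constrained at step 1)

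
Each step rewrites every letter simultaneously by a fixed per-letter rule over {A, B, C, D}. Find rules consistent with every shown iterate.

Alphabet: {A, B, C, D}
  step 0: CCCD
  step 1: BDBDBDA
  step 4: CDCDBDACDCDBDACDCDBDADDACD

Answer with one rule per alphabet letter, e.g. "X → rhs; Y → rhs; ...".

  step 0 ⇒ step 1: CCCD ⇒ BD·BD·BD·A
    C ↦ BD
    D ↦ A
    A ↦ CD  (constrained at step 1)
    B ↦ DD  (constrained at step 1)

A->CD, B->DD, C->BD, D->A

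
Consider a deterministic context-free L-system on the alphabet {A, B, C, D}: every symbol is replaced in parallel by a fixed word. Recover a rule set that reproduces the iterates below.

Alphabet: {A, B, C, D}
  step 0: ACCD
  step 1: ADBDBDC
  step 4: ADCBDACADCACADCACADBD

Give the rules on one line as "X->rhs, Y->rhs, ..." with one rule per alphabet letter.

  step 0 ⇒ step 1: ACCD ⇒ AD·BD·BD·C
    A ↦ AD
    C ↦ BD
    D ↦ C
    B ↦ A  (constrained at step 1)

A->AD, B->A, C->BD, D->C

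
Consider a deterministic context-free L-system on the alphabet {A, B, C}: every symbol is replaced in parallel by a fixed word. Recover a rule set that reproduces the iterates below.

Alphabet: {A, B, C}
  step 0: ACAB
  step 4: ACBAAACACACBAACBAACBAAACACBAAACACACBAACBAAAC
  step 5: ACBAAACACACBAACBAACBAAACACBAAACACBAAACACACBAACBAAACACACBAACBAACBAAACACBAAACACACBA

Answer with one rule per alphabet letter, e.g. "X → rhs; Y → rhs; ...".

  step 4 ⇒ step 5: ACBAAACACACBAACBAACBAAACACBAAACACACBAACBAAAC ⇒ AC·BA·A·AC·AC·AC·BA·AC·BA·AC·BA·A·AC·AC·BA·A·AC·AC·BA·A·AC·AC·AC·BA·AC·BA·A·AC·AC·AC·BA·AC·BA·AC·BA·A·AC·AC·BA·A·AC·AC·AC·BA
    A ↦ AC
    B ↦ A
    C ↦ BA

A->AC, B->A, C->BA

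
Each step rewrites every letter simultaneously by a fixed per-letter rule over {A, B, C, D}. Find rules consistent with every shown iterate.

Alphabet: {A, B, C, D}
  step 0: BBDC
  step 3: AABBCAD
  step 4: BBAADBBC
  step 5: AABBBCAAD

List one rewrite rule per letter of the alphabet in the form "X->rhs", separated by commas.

  step 4 ⇒ step 5: BBAADBBC ⇒ A·A·B·B·BC·A·A·D
    A ↦ B
    B ↦ A
    C ↦ D
    D ↦ BC

A->B, B->A, C->D, D->BC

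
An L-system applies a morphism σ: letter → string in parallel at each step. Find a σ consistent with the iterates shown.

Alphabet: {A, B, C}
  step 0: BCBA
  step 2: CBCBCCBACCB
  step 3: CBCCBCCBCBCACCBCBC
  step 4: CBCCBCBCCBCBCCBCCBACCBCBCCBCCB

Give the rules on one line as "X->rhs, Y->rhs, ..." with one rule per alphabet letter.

A->AC, B->C, C->CB

  step 3 ⇒ step 4: CBCCBCCBCBCACCBCBC ⇒ CB·C·CB·CB·C·CB·CB·C·CB·C·CB·AC·CB·CB·C·CB·C·CB
    A ↦ AC
    B ↦ C
    C ↦ CB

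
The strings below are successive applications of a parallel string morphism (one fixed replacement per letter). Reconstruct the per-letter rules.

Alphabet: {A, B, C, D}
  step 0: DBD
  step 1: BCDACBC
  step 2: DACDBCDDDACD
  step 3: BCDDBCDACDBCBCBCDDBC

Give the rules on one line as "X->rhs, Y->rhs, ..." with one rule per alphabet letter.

A->D, B->DAC, C->D, D->BC

  step 2 ⇒ step 3: DACDBCDDDACD ⇒ BC·D·D·BC·DAC·D·BC·BC·BC·D·D·BC
    A ↦ D
    B ↦ DAC
    C ↦ D
    D ↦ BC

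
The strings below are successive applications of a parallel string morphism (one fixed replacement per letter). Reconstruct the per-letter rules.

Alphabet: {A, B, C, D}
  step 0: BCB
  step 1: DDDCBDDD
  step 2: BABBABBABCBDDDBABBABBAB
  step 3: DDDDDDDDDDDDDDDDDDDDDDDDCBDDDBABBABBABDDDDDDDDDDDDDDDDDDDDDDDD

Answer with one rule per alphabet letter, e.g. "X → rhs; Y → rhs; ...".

  step 2 ⇒ step 3: BABBABBABCBDDDBABBABBAB ⇒ DDD·DD·DDD·DDD·DD·DDD·DDD·DD·DDD·CB·DDD·BAB·BAB·BAB·DDD·DD·DDD·DDD·DD·DDD·DDD·DD·DDD
    A ↦ DD
    B ↦ DDD
    C ↦ CB
    D ↦ BAB

A->DD, B->DDD, C->CB, D->BAB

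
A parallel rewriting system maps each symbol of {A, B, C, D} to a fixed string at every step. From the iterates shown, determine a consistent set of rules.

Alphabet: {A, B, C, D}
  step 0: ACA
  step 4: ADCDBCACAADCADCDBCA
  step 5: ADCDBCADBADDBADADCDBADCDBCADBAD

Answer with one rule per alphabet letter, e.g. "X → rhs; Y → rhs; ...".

A->AD, B->A, C->DB, D->C

  step 4 ⇒ step 5: ADCDBCACAADCADCDBCA ⇒ AD·C·DB·C·A·DB·AD·DB·AD·AD·C·DB·AD·C·DB·C·A·DB·AD
    A ↦ AD
    B ↦ A
    C ↦ DB
    D ↦ C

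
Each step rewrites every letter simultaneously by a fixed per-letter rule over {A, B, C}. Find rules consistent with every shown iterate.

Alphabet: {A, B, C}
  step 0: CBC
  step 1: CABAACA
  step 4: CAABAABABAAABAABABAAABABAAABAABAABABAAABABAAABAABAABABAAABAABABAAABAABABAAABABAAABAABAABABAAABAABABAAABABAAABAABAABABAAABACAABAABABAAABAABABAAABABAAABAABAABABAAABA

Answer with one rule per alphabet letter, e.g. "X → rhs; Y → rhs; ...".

A->ABA, B->BAA, C->CA

  step 0 ⇒ step 1: CBC ⇒ CA·BAA·CA
    B ↦ BAA
    C ↦ CA
    A ↦ ABA  (constrained at step 1)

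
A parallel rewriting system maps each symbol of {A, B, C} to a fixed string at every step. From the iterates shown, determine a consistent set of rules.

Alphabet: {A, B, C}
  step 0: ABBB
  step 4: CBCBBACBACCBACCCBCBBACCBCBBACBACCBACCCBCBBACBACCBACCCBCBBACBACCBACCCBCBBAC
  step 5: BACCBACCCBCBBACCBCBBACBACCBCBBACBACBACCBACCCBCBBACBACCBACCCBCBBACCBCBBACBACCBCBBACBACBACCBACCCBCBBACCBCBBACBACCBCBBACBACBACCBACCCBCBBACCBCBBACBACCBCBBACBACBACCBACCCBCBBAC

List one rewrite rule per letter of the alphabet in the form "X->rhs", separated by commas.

A->BCB, B->C, C->BAC

  step 4 ⇒ step 5: CBCBBACBACCBACCCBCBBACCBCBBACBACCBACCCBCBBACBACCBACCCBCBBACBACCBACCCBCBBAC ⇒ BAC·C·BAC·C·C·BCB·BAC·C·BCB·BAC·BAC·C·BCB·BAC·BAC·BAC·C·BAC·C·C·BCB·BAC·BAC·C·BAC·C·C·BCB·BAC·C·BCB·BAC·BAC·C·BCB·BAC·BAC·BAC·C·BAC·C·C·BCB·BAC·C·BCB·BAC·BAC·C·BCB·BAC·BAC·BAC·C·BAC·C·C·BCB·BAC·C·BCB·BAC·BAC·C·BCB·BAC·BAC·BAC·C·BAC·C·C·BCB·BAC
    A ↦ BCB
    B ↦ C
    C ↦ BAC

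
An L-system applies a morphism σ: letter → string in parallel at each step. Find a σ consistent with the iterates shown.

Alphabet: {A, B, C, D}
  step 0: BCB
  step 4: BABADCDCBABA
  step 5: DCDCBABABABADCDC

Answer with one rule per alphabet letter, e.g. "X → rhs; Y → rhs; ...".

A->C, B->D, C->BA, D->BA

  step 4 ⇒ step 5: BABADCDCBABA ⇒ D·C·D·C·BA·BA·BA·BA·D·C·D·C
    A ↦ C
    B ↦ D
    C ↦ BA
    D ↦ BA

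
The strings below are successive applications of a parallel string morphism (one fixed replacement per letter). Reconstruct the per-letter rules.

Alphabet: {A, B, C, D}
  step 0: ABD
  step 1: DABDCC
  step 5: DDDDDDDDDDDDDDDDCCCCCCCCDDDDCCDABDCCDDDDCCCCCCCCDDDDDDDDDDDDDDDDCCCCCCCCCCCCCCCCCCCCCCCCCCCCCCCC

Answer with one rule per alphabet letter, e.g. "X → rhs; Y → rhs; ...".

A->DA, B->BD, C->DD, D->CC

  step 0 ⇒ step 1: ABD ⇒ DA·BD·CC
    A ↦ DA
    B ↦ BD
    D ↦ CC
    C ↦ DD  (constrained at step 1)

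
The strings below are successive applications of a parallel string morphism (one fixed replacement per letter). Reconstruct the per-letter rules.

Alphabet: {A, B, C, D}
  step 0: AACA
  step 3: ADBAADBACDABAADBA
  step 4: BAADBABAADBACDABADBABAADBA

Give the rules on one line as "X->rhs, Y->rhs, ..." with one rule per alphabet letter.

  step 3 ⇒ step 4: ADBAADBACDABAADBA ⇒ BA·A·D·BA·BA·A·D·BA·CD·A·BA·D·BA·BA·A·D·BA
    A ↦ BA
    B ↦ D
    C ↦ CD
    D ↦ A

A->BA, B->D, C->CD, D->A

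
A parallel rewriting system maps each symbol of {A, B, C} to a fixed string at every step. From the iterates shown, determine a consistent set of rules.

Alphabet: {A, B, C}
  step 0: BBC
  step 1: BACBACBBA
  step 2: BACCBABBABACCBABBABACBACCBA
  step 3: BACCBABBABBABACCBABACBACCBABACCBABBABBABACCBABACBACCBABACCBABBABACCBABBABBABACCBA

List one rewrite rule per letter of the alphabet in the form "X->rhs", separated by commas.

A->CBA, B->BAC, C->BBA

  step 2 ⇒ step 3: BACCBABBABACCBABBABACBACCBA ⇒ BAC·CBA·BBA·BBA·BAC·CBA·BAC·BAC·CBA·BAC·CBA·BBA·BBA·BAC·CBA·BAC·BAC·CBA·BAC·CBA·BBA·BAC·CBA·BBA·BBA·BAC·CBA
    A ↦ CBA
    B ↦ BAC
    C ↦ BBA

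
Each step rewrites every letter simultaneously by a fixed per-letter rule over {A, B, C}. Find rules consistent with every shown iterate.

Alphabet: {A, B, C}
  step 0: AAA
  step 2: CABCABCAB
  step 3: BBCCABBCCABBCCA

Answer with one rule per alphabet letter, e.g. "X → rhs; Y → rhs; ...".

A->BC, B->CA, C->B

  step 2 ⇒ step 3: CABCABCAB ⇒ B·BC·CA·B·BC·CA·B·BC·CA
    A ↦ BC
    B ↦ CA
    C ↦ B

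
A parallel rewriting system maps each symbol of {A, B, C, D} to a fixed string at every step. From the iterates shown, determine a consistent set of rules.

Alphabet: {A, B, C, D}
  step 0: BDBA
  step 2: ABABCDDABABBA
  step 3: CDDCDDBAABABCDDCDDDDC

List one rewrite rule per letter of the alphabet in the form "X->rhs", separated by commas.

A->C, B->DD, C->BA, D->AB

  step 2 ⇒ step 3: ABABCDDABABBA ⇒ C·DD·C·DD·BA·AB·AB·C·DD·C·DD·DD·C
    A ↦ C
    B ↦ DD
    C ↦ BA
    D ↦ AB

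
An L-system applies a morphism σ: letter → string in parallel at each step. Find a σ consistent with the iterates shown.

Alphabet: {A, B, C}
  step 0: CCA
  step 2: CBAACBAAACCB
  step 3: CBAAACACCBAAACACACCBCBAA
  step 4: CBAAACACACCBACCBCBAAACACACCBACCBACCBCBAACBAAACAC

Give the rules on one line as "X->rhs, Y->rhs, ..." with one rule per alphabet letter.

  step 3 ⇒ step 4: CBAAACACCBAAACACACCBCBAA ⇒ CB·AA·AC·AC·AC·CB·AC·CB·CB·AA·AC·AC·AC·CB·AC·CB·AC·CB·CB·AA·CB·AA·AC·AC
    A ↦ AC
    B ↦ AA
    C ↦ CB

A->AC, B->AA, C->CB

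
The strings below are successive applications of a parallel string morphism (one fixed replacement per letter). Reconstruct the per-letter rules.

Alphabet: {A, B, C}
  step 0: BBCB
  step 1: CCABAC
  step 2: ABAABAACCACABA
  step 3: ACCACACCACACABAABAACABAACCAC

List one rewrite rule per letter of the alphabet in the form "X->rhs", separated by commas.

A->AC, B->C, C->ABA

  step 2 ⇒ step 3: ABAABAACCACABA ⇒ AC·C·AC·AC·C·AC·AC·ABA·ABA·AC·ABA·AC·C·AC
    A ↦ AC
    B ↦ C
    C ↦ ABA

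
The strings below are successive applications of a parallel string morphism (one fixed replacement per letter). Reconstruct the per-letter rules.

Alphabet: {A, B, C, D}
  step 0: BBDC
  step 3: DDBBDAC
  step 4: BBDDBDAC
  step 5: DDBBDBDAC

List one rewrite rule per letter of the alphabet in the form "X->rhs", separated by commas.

  step 4 ⇒ step 5: BBDDBDAC ⇒ D·D·B·B·D·B·D·AC
    A ↦ D
    B ↦ D
    C ↦ AC
    D ↦ B

A->D, B->D, C->AC, D->B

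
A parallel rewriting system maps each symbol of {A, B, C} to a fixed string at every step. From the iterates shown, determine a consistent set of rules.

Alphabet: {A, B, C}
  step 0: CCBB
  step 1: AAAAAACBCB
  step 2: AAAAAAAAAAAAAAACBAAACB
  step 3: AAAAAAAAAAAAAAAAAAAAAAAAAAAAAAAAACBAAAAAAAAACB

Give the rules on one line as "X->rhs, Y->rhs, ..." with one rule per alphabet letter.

  step 2 ⇒ step 3: AAAAAAAAAAAAAAACBAAACB ⇒ AA·AA·AA·AA·AA·AA·AA·AA·AA·AA·AA·AA·AA·AA·AA·AAA·CB·AA·AA·AA·AAA·CB
    A ↦ AA
    B ↦ CB
    C ↦ AAA

A->AA, B->CB, C->AAA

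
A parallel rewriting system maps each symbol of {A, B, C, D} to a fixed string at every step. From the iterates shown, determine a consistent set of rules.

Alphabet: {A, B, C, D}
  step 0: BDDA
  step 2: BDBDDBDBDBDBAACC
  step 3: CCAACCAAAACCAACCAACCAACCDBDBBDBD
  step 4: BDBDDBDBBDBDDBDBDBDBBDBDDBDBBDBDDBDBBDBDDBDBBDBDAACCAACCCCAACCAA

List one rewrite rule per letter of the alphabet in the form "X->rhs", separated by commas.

  step 3 ⇒ step 4: CCAACCAAAACCAACCAACCAACCDBDBBDBD ⇒ BD·BD·DB·DB·BD·BD·DB·DB·DB·DB·BD·BD·DB·DB·BD·BD·DB·DB·BD·BD·DB·DB·BD·BD·AA·CC·AA·CC·CC·AA·CC·AA
    A ↦ DB
    B ↦ CC
    C ↦ BD
    D ↦ AA

A->DB, B->CC, C->BD, D->AA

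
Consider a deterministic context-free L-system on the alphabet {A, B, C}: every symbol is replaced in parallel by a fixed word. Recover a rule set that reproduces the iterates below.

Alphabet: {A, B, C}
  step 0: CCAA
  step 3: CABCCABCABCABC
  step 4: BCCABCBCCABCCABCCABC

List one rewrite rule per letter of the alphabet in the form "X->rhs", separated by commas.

A->C, B->A, C->BC

  step 3 ⇒ step 4: CABCCABCABCABC ⇒ BC·C·A·BC·BC·C·A·BC·C·A·BC·C·A·BC
    A ↦ C
    B ↦ A
    C ↦ BC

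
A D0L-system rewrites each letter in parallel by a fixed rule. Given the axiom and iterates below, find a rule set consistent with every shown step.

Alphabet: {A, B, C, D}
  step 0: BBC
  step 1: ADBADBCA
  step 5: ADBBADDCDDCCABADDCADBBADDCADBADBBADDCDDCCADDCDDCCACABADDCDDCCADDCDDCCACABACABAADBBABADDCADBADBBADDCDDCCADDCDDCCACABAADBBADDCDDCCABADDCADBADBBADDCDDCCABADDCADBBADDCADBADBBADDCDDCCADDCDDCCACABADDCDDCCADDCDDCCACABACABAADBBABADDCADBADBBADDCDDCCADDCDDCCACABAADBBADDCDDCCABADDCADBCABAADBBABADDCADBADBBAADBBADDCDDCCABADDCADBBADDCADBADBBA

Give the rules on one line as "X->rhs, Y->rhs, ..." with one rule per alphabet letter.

  step 0 ⇒ step 1: BBC ⇒ ADB·ADB·CA
    B ↦ ADB
    C ↦ CA
    A ↦ BA  (constrained at step 1)
    D ↦ DDC  (constrained at step 1)

A->BA, B->ADB, C->CA, D->DDC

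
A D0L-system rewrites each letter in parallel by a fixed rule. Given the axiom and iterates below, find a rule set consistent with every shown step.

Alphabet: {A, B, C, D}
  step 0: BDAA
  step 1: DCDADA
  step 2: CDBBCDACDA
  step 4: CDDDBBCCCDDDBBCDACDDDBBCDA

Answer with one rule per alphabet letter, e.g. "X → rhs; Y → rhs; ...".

A->DA, B->D, C->DBB, D->C

  step 1 ⇒ step 2: DCDADA ⇒ C·DBB·C·DA·C·DA
    A ↦ DA
    C ↦ DBB
    D ↦ C
  step 0 ⇒ step 1: BDAA ⇒ D·C·DA·DA
    B ↦ D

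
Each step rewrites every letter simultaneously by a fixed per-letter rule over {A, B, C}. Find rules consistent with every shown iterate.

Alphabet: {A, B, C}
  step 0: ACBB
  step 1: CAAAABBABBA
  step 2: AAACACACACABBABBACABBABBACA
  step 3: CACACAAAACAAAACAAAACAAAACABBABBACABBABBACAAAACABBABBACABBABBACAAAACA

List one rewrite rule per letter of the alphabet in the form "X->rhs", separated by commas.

  step 2 ⇒ step 3: AAACACACACABBABBACABBABBACA ⇒ CA·CA·CA·AAA·CA·AAA·CA·AAA·CA·AAA·CA·BBA·BBA·CA·BBA·BBA·CA·AAA·CA·BBA·BBA·CA·BBA·BBA·CA·AAA·CA
    A ↦ CA
    B ↦ BBA
    C ↦ AAA

A->CA, B->BBA, C->AAA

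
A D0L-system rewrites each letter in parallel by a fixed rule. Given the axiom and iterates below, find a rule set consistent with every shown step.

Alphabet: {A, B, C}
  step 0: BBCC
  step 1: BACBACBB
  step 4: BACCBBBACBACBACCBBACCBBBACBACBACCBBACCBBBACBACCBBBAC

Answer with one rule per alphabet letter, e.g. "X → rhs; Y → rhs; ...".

A->C, B->BAC, C->B

  step 0 ⇒ step 1: BBCC ⇒ BAC·BAC·B·B
    B ↦ BAC
    C ↦ B
    A ↦ C  (constrained at step 1)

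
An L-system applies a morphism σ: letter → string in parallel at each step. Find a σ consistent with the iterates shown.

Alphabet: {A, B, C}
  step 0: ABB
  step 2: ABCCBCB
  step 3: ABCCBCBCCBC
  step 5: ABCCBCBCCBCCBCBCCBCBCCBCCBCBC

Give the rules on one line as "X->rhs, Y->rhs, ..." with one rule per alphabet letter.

  step 2 ⇒ step 3: ABCCBCB ⇒ AB·C·CB·CB·C·CB·C
    A ↦ AB
    B ↦ C
    C ↦ CB

A->AB, B->C, C->CB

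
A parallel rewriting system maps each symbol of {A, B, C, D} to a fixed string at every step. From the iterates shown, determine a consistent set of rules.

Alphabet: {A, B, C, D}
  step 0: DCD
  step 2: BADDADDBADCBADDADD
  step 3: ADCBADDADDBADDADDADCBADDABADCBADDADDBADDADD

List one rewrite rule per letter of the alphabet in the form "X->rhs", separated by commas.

  step 2 ⇒ step 3: BADDADDBADCBADDADD ⇒ ADC·B·ADD·ADD·B·ADD·ADD·ADC·B·ADD·AB·ADC·B·ADD·ADD·B·ADD·ADD
    A ↦ B
    B ↦ ADC
    C ↦ AB
    D ↦ ADD

A->B, B->ADC, C->AB, D->ADD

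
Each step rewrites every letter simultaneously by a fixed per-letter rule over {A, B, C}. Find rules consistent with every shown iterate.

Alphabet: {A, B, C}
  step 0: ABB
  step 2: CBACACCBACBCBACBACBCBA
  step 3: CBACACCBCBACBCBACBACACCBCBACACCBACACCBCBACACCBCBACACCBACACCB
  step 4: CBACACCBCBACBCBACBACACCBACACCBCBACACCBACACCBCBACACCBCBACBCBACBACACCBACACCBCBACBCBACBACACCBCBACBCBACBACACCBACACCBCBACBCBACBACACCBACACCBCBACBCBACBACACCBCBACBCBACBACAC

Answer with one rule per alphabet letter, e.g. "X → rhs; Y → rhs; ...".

A->CB, B->CAC, C->CBA

  step 3 ⇒ step 4: CBACACCBCBACBCBACBACACCBCBACACCBACACCBCBACACCBCBACACCBACACCB ⇒ CBA·CAC·CB·CBA·CB·CBA·CBA·CAC·CBA·CAC·CB·CBA·CAC·CBA·CAC·CB·CBA·CAC·CB·CBA·CB·CBA·CBA·CAC·CBA·CAC·CB·CBA·CB·CBA·CBA·CAC·CB·CBA·CB·CBA·CBA·CAC·CBA·CAC·CB·CBA·CB·CBA·CBA·CAC·CBA·CAC·CB·CBA·CB·CBA·CBA·CAC·CB·CBA·CB·CBA·CBA·CAC
    A ↦ CB
    B ↦ CAC
    C ↦ CBA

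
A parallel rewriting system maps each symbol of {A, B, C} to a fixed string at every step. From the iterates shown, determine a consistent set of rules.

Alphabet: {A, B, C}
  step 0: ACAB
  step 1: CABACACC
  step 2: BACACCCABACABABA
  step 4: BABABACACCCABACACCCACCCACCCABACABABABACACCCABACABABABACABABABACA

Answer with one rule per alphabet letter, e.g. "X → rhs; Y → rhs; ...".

  step 1 ⇒ step 2: CABACACC ⇒ BA·CA·CC·CA·BA·CA·BA·BA
    A ↦ CA
    B ↦ CC
    C ↦ BA

A->CA, B->CC, C->BA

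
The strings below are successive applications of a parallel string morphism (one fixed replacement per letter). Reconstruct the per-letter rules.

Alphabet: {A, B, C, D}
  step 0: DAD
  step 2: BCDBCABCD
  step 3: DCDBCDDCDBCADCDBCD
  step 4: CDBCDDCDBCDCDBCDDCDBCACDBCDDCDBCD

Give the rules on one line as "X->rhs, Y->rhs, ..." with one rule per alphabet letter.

A->CA, B->DCD, C->B, D->CD

  step 3 ⇒ step 4: DCDBCDDCDBCADCDBCD ⇒ CD·B·CD·DCD·B·CD·CD·B·CD·DCD·B·CA·CD·B·CD·DCD·B·CD
    A ↦ CA
    B ↦ DCD
    C ↦ B
    D ↦ CD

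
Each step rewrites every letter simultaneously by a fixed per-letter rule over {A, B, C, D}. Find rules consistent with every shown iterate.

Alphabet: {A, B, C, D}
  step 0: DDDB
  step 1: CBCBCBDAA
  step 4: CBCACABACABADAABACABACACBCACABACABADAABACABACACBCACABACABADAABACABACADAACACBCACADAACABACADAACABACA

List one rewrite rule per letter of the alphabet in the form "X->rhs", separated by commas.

  step 0 ⇒ step 1: DDDB ⇒ CB·CB·CB·DAA
    B ↦ DAA
    D ↦ CB
    A ↦ CA  (constrained at step 1)
    C ↦ BA  (constrained at step 1)

A->CA, B->DAA, C->BA, D->CB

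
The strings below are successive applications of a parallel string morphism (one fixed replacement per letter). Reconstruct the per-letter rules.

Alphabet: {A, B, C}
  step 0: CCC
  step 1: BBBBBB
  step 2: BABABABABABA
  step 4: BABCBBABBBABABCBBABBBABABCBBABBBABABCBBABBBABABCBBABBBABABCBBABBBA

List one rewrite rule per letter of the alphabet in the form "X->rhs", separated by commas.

  step 1 ⇒ step 2: BBBBBB ⇒ BA·BA·BA·BA·BA·BA
    B ↦ BA
    A ↦ BCB  (constrained at step 2)
  step 0 ⇒ step 1: CCC ⇒ BB·BB·BB
    C ↦ BB

A->BCB, B->BA, C->BB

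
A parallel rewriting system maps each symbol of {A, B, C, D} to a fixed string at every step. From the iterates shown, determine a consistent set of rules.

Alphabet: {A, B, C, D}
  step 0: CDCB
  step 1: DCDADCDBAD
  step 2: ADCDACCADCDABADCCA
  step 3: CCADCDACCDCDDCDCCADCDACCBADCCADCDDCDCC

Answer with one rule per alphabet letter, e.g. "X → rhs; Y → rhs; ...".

A->CC, B->BAD, C->DCD, D->A

  step 2 ⇒ step 3: ADCDACCADCDABADCCA ⇒ CC·A·DCD·A·CC·DCD·DCD·CC·A·DCD·A·CC·BAD·CC·A·DCD·DCD·CC
    A ↦ CC
    B ↦ BAD
    C ↦ DCD
    D ↦ A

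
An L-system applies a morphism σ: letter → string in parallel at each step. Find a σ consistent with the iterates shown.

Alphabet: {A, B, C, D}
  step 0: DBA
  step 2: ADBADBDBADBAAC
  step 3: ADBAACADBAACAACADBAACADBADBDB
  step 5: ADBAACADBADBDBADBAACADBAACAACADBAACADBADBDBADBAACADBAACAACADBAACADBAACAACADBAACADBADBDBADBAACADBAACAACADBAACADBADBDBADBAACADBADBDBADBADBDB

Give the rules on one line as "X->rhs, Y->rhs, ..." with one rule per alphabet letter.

  step 2 ⇒ step 3: ADBADBDBADBAAC ⇒ ADB·AA·C·ADB·AA·C·AA·C·ADB·AA·C·ADB·ADB·DB
    A ↦ ADB
    B ↦ C
    C ↦ DB
    D ↦ AA

A->ADB, B->C, C->DB, D->AA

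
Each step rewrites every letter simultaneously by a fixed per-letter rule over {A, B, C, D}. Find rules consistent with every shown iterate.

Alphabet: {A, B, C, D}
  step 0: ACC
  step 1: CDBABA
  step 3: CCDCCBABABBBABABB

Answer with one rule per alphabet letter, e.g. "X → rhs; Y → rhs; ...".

  step 0 ⇒ step 1: ACC ⇒ CD·BA·BA
    A ↦ CD
    C ↦ BA
    B ↦ C  (constrained at step 1)
    D ↦ BB  (constrained at step 1)

A->CD, B->C, C->BA, D->BB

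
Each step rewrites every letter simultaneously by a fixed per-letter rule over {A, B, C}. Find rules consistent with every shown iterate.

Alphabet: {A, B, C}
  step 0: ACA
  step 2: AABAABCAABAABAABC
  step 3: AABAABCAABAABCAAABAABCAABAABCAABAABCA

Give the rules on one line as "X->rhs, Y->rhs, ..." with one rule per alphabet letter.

  step 2 ⇒ step 3: AABAABCAABAABAABC ⇒ AAB·AAB·C·AAB·AAB·C·A·AAB·AAB·C·AAB·AAB·C·AAB·AAB·C·A
    A ↦ AAB
    B ↦ C
    C ↦ A

A->AAB, B->C, C->A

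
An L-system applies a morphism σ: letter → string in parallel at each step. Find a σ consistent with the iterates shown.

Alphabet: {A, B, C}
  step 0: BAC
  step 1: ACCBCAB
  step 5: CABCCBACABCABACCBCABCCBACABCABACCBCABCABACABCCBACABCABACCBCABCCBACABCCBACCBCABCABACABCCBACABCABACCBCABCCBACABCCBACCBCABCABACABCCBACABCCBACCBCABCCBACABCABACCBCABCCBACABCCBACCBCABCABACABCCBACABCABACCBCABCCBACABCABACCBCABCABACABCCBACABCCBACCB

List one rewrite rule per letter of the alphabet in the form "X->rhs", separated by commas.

A->CCB, B->A, C->CAB

  step 0 ⇒ step 1: BAC ⇒ A·CCB·CAB
    A ↦ CCB
    B ↦ A
    C ↦ CAB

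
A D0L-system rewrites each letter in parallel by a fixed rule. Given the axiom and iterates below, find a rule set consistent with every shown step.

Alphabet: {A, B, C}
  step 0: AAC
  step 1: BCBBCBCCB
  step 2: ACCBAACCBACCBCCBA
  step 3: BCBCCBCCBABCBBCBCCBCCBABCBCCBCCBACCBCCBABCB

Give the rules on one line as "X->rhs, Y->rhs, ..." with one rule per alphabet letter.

  step 2 ⇒ step 3: ACCBAACCBACCBCCBA ⇒ BCB·CCB·CCB·A·BCB·BCB·CCB·CCB·A·BCB·CCB·CCB·A·CCB·CCB·A·BCB
    A ↦ BCB
    B ↦ A
    C ↦ CCB

A->BCB, B->A, C->CCB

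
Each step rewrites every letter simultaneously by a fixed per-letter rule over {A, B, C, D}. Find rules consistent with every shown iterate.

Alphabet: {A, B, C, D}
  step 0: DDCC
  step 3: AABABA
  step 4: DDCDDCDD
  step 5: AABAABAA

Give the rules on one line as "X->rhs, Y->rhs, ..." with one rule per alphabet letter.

A->D, B->CD, C->B, D->A

  step 4 ⇒ step 5: DDCDDCDD ⇒ A·A·B·A·A·B·A·A
    C ↦ B
    D ↦ A
  step 3 ⇒ step 4: AABABA ⇒ D·D·CD·D·CD·D
    A ↦ D
  step 3 ⇒ step 4: AABABA ⇒ D·D·CD·D·CD·D
    B ↦ CD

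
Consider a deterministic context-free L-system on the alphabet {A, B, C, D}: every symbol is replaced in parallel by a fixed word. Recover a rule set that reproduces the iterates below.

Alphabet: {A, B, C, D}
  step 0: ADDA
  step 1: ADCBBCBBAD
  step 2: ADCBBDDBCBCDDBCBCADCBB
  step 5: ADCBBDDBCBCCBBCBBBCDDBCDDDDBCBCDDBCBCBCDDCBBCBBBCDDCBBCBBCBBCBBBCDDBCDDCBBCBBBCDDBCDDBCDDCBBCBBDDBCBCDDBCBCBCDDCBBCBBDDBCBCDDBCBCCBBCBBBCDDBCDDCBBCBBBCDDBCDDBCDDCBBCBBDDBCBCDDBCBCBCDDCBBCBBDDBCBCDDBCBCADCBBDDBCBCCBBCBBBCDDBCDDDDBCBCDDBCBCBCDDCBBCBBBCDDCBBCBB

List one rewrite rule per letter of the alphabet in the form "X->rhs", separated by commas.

  step 1 ⇒ step 2: ADCBBCBBAD ⇒ AD·CBB·DD·BC·BC·DD·BC·BC·AD·CBB
    A ↦ AD
    B ↦ BC
    C ↦ DD
    D ↦ CBB

A->AD, B->BC, C->DD, D->CBB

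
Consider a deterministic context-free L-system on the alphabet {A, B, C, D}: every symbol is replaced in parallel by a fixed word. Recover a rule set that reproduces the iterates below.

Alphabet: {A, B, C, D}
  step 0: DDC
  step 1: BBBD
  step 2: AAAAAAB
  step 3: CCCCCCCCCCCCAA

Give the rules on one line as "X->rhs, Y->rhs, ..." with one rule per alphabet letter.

A->CC, B->AA, C->BD, D->B

  step 2 ⇒ step 3: AAAAAAB ⇒ CC·CC·CC·CC·CC·CC·AA
    A ↦ CC
    B ↦ AA
  step 0 ⇒ step 1: DDC ⇒ B·B·BD
    C ↦ BD
  step 0 ⇒ step 1: DDC ⇒ B·B·BD
    D ↦ B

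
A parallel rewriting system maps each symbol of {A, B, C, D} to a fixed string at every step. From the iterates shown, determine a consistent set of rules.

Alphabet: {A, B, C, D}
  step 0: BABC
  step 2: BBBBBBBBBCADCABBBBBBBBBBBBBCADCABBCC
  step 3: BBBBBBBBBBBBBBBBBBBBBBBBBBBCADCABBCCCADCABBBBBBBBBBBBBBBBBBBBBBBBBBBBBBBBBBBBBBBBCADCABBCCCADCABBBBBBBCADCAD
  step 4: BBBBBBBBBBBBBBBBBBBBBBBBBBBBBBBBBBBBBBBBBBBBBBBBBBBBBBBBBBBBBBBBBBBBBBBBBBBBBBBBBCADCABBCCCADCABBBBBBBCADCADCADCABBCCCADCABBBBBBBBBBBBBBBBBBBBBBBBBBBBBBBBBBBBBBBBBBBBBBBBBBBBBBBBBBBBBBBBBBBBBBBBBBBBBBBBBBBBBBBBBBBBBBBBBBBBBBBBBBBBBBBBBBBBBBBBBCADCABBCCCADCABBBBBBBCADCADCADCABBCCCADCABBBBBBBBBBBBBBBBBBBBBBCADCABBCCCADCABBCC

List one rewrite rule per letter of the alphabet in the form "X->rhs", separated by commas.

A->CAB, B->BBB, C->CAD, D->BCC

  step 3 ⇒ step 4: BBBBBBBBBBBBBBBBBBBBBBBBBBBCADCABBCCCADCABBBBBBBBBBBBBBBBBBBBBBBBBBBBBBBBBBBBBBBBCADCABBCCCADCABBBBBBBCADCAD ⇒ BBB·BBB·BBB·BBB·BBB·BBB·BBB·BBB·BBB·BBB·BBB·BBB·BBB·BBB·BBB·BBB·BBB·BBB·BBB·BBB·BBB·BBB·BBB·BBB·BBB·BBB·BBB·CAD·CAB·BCC·CAD·CAB·BBB·BBB·CAD·CAD·CAD·CAB·BCC·CAD·CAB·BBB·BBB·BBB·BBB·BBB·BBB·BBB·BBB·BBB·BBB·BBB·BBB·BBB·BBB·BBB·BBB·BBB·BBB·BBB·BBB·BBB·BBB·BBB·BBB·BBB·BBB·BBB·BBB·BBB·BBB·BBB·BBB·BBB·BBB·BBB·BBB·BBB·BBB·BBB·BBB·CAD·CAB·BCC·CAD·CAB·BBB·BBB·CAD·CAD·CAD·CAB·BCC·CAD·CAB·BBB·BBB·BBB·BBB·BBB·BBB·BBB·CAD·CAB·BCC·CAD·CAB·BCC
    A ↦ CAB
    B ↦ BBB
    C ↦ CAD
    D ↦ BCC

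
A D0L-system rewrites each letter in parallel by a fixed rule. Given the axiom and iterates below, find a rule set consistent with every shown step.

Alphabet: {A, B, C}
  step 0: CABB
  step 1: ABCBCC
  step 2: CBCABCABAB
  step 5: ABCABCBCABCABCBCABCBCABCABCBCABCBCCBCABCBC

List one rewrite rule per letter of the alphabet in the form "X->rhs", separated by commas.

  step 1 ⇒ step 2: ABCBCC ⇒ CB·C·AB·C·AB·AB
    A ↦ CB
    B ↦ C
    C ↦ AB

A->CB, B->C, C->AB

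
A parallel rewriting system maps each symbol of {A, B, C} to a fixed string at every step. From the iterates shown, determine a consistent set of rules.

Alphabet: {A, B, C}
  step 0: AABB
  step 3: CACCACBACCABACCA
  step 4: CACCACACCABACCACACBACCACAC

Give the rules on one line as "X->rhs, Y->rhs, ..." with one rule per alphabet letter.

  step 3 ⇒ step 4: CACCACBACCABACCA ⇒ CA·C·CA·CA·C·CA·BA·C·CA·CA·C·BA·C·CA·CA·C
    A ↦ C
    B ↦ BA
    C ↦ CA

A->C, B->BA, C->CA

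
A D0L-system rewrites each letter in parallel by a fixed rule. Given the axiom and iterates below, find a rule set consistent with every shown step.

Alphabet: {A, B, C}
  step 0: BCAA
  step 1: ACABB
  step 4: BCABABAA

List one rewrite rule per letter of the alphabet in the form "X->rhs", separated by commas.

  step 0 ⇒ step 1: BCAA ⇒ A·CA·B·B
    A ↦ B
    B ↦ A
    C ↦ CA

A->B, B->A, C->CA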